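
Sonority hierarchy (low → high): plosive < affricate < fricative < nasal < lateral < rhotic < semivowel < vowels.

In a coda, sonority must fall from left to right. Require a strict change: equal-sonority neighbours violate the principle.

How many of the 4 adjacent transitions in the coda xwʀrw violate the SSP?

3

/x/ — fricative, sonority 3.
/w/ — semivowel, sonority 7.
/ʀ/ — rhotic, sonority 6.
/r/ — rhotic, sonority 6.
/w/ — semivowel, sonority 7.
/x/→/w/: 3→7 (does not fall) — violation.
/w/→/ʀ/: 7→6 (falls) — ok.
/ʀ/→/r/: 6→6 (plateau) — violation.
/r/→/w/: 6→7 (does not fall) — violation.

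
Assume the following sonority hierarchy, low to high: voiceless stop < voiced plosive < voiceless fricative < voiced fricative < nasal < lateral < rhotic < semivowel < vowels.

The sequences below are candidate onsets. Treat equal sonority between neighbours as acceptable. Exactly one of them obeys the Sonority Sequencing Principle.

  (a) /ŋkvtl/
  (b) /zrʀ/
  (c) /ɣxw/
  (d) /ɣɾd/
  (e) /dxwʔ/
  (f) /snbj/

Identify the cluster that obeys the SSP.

(a) /ŋkvtl/: profile 5-1-4-1-6 — violates.
(b) /zrʀ/: profile 4-7-7 — obeys.
(c) /ɣxw/: profile 4-3-8 — violates.
(d) /ɣɾd/: profile 4-7-2 — violates.
(e) /dxwʔ/: profile 2-3-8-1 — violates.
(f) /snbj/: profile 3-5-2-8 — violates.

b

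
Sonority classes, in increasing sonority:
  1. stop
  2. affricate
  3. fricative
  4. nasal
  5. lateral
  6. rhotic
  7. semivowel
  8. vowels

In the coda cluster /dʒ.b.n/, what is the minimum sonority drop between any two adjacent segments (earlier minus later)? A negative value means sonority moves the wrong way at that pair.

/dʒ/: affricate = 2.
/b/: stop = 1.
/n/: nasal = 4.
/dʒ/→/b/: change +1.
/b/→/n/: change -3.
Minimum = -3.

-3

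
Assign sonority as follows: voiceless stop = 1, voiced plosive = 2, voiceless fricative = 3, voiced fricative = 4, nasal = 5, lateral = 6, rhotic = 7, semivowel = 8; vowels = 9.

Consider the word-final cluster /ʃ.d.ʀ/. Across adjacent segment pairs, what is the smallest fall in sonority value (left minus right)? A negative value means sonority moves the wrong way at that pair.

-5

/ʃ/: voiceless fricative = 3.
/d/: voiced plosive = 2.
/ʀ/: rhotic = 7.
/ʃ/→/d/: change +1.
/d/→/ʀ/: change -5.
Minimum = -5.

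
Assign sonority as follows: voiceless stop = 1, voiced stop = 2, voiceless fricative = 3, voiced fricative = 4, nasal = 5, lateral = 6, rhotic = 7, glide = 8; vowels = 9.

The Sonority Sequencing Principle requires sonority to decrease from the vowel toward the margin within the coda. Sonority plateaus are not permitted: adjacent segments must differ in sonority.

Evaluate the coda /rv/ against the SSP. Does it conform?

yes

/r/ is a rhotic (sonority 7).
/v/ is a voiced fricative (sonority 4).
The profile 7-4 strictly falls, so the coda satisfies the SSP.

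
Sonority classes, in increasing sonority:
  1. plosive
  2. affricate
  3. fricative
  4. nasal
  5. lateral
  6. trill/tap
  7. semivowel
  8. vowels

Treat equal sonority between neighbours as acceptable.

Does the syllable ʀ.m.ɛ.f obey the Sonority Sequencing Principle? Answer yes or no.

Onset: /ʀ/ is a trill/tap (sonority 6), /m/ is a nasal (sonority 4); then the nucleus /ɛ/ (sonority 8).
Onset profile 6-4-8 — does not rise throughout.
Coda: /f/ is a fricative (sonority 3).
Coda profile 8-3 — falls from the nucleus.

no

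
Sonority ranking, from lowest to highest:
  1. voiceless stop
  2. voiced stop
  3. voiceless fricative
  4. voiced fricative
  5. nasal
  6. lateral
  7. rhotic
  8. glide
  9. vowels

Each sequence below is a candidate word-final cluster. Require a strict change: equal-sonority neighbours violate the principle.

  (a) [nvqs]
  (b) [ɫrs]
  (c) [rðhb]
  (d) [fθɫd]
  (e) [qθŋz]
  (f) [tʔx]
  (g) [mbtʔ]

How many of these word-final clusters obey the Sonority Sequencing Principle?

1

(a) 5-4-1-3 → violates
(b) 6-7-3 → violates
(c) 7-4-3-2 → obeys
(d) 3-3-6-2 → violates
(e) 1-3-5-4 → violates
(f) 1-1-3 → violates
(g) 5-2-1-1 → violates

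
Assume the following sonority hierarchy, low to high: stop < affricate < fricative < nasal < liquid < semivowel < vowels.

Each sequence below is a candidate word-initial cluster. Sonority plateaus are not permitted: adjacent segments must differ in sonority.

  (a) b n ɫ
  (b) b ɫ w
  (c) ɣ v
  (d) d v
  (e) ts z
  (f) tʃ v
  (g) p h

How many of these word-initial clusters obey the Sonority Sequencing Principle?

(a) 1-4-5 → obeys
(b) 1-5-6 → obeys
(c) 3-3 → violates
(d) 1-3 → obeys
(e) 2-3 → obeys
(f) 2-3 → obeys
(g) 1-3 → obeys

6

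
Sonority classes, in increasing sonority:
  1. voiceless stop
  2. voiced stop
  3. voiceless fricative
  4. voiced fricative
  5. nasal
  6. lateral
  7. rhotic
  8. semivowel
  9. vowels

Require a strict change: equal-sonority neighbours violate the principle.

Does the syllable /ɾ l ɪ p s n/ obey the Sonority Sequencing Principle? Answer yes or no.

Onset: /ɾ/ is a rhotic (sonority 7), /l/ is a lateral (sonority 6); then the nucleus /ɪ/ (sonority 9).
Onset profile 7-6-9 — does not strictly rise throughout.
Coda: /p/ is a voiceless stop (sonority 1), /s/ is a voiceless fricative (sonority 3), /n/ is a nasal (sonority 5).
Coda profile 9-1-3-5 — does not strictly fall throughout.

no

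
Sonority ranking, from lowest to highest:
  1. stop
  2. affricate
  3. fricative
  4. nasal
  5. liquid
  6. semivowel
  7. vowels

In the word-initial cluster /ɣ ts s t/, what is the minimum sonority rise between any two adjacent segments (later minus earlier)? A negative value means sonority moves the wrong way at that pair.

-2

/ɣ/ — fricative, sonority 3.
/ts/ — affricate, sonority 2.
/s/ — fricative, sonority 3.
/t/ — stop, sonority 1.
/ɣ/→/ts/: change -1.
/ts/→/s/: change +1.
/s/→/t/: change -2.
Minimum = -2.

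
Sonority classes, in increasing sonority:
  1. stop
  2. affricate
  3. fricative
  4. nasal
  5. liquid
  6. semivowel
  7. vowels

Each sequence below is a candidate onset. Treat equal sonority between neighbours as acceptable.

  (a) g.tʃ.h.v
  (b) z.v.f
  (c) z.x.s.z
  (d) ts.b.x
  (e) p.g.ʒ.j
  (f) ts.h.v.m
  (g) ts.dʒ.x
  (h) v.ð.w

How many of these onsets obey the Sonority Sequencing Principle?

(a) g.tʃ.h.v: profile 1-2-3-3 — obeys.
(b) z.v.f: profile 3-3-3 — obeys.
(c) z.x.s.z: profile 3-3-3-3 — obeys.
(d) ts.b.x: profile 2-1-3 — violates.
(e) p.g.ʒ.j: profile 1-1-3-6 — obeys.
(f) ts.h.v.m: profile 2-3-3-4 — obeys.
(g) ts.dʒ.x: profile 2-2-3 — obeys.
(h) v.ð.w: profile 3-3-6 — obeys.

7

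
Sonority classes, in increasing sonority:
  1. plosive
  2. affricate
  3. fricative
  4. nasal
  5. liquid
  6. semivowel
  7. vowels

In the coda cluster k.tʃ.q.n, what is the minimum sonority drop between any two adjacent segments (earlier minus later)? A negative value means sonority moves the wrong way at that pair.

/k/ — plosive, sonority 1.
/tʃ/ — affricate, sonority 2.
/q/ — plosive, sonority 1.
/n/ — nasal, sonority 4.
/k/→/tʃ/: change -1.
/tʃ/→/q/: change +1.
/q/→/n/: change -3.
Minimum = -3.

-3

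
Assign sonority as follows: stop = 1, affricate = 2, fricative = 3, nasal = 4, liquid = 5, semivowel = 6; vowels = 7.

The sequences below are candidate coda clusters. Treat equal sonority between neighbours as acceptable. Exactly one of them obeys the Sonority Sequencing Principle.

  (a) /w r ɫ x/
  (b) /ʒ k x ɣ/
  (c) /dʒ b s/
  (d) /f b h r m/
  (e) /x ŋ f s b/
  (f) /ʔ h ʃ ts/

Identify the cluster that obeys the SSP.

a

(a) sonority 6-5-5-3: well-formed.
(b) sonority 3-1-3-3: ill-formed.
(c) sonority 2-1-3: ill-formed.
(d) sonority 3-1-3-5-4: ill-formed.
(e) sonority 3-4-3-3-1: ill-formed.
(f) sonority 1-3-3-2: ill-formed.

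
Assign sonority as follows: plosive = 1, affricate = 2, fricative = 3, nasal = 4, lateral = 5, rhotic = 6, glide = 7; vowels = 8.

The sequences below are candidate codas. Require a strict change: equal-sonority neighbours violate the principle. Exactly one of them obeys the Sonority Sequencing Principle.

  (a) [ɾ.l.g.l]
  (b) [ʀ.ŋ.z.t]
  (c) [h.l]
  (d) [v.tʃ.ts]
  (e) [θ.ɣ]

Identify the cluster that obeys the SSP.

b

(a) [ɾ.l.g.l]: profile 6-5-1-5 — violates.
(b) [ʀ.ŋ.z.t]: profile 6-4-3-1 — obeys.
(c) [h.l]: profile 3-5 — violates.
(d) [v.tʃ.ts]: profile 3-2-2 — violates.
(e) [θ.ɣ]: profile 3-3 — violates.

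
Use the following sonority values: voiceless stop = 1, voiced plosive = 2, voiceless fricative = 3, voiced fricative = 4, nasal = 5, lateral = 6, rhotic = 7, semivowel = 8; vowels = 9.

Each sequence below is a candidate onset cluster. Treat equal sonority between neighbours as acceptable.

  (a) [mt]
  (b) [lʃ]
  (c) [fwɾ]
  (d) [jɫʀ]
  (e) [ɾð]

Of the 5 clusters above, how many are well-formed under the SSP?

(a) [mt]: profile 5-1 — violates.
(b) [lʃ]: profile 6-3 — violates.
(c) [fwɾ]: profile 3-8-7 — violates.
(d) [jɫʀ]: profile 8-6-7 — violates.
(e) [ɾð]: profile 7-4 — violates.

0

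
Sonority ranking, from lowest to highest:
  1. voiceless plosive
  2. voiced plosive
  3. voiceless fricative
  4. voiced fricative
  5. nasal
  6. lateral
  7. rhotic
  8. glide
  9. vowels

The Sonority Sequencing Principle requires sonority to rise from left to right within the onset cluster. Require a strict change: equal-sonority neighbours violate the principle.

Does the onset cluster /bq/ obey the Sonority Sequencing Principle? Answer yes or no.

/b/ is a voiced plosive (sonority 2).
/q/ is a voiceless plosive (sonority 1).
The profile is 2-1. Between /b/ (2) and /q/ (1) sonority does not rise, so the cluster violates the SSP.

no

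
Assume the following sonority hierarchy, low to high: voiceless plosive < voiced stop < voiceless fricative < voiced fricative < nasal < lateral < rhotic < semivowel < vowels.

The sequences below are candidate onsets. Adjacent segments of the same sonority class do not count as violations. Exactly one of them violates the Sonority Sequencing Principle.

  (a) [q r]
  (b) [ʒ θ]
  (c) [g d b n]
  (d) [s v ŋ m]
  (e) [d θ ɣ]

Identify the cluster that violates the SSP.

(a) sonority 1-7: well-formed.
(b) sonority 4-3: ill-formed.
(c) sonority 2-2-2-5: well-formed.
(d) sonority 3-4-5-5: well-formed.
(e) sonority 2-3-4: well-formed.

b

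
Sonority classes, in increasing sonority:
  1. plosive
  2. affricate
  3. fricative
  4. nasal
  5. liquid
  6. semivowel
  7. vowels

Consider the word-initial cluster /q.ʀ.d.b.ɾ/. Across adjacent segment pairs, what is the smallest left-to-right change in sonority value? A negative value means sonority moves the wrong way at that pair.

-4

/q/ is a plosive (sonority 1).
/ʀ/ is a liquid (sonority 5).
/d/ is a plosive (sonority 1).
/b/ is a plosive (sonority 1).
/ɾ/ is a liquid (sonority 5).
/q/→/ʀ/: change +4.
/ʀ/→/d/: change -4.
/d/→/b/: change +0.
/b/→/ɾ/: change +4.
Minimum = -4.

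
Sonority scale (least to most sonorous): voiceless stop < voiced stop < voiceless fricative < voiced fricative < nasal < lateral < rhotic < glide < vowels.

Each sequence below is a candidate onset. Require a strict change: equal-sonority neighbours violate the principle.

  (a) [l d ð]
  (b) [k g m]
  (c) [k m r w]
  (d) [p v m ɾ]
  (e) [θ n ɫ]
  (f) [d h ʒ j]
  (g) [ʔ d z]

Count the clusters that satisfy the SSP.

(a) sonority 6-2-4: ill-formed.
(b) sonority 1-2-5: well-formed.
(c) sonority 1-5-7-8: well-formed.
(d) sonority 1-4-5-7: well-formed.
(e) sonority 3-5-6: well-formed.
(f) sonority 2-3-4-8: well-formed.
(g) sonority 1-2-4: well-formed.

6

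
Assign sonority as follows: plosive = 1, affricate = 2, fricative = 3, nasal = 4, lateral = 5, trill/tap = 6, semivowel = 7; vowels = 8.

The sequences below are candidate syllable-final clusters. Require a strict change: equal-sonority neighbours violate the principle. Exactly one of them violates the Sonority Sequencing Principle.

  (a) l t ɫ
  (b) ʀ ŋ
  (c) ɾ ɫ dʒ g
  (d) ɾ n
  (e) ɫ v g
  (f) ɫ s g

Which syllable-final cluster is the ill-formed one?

a

(a) 5-1-5 → violates
(b) 6-4 → obeys
(c) 6-5-2-1 → obeys
(d) 6-4 → obeys
(e) 5-3-1 → obeys
(f) 5-3-1 → obeys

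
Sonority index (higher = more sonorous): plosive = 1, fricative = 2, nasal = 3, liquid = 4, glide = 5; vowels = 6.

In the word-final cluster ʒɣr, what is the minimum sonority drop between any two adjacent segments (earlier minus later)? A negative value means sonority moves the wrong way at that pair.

-2

/ʒ/ — fricative, sonority 2.
/ɣ/ — fricative, sonority 2.
/r/ — liquid, sonority 4.
/ʒ/→/ɣ/: change +0.
/ɣ/→/r/: change -2.
Minimum = -2.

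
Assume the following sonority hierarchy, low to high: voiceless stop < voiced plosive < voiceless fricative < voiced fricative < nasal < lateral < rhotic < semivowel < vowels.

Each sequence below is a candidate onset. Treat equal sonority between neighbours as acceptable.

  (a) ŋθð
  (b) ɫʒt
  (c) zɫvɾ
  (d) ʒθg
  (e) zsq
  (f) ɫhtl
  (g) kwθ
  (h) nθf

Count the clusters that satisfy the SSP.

(a) 5-3-4 → violates
(b) 6-4-1 → violates
(c) 4-6-4-7 → violates
(d) 4-3-2 → violates
(e) 4-3-1 → violates
(f) 6-3-1-6 → violates
(g) 1-8-3 → violates
(h) 5-3-3 → violates

0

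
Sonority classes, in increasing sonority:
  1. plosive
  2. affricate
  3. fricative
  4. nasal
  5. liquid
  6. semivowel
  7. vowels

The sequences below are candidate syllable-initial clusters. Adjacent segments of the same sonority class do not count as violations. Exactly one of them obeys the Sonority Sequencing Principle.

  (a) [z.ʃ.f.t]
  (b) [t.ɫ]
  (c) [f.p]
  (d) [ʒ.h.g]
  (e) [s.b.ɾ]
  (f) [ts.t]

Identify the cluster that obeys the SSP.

b

(a) 3-3-3-1 → violates
(b) 1-5 → obeys
(c) 3-1 → violates
(d) 3-3-1 → violates
(e) 3-1-5 → violates
(f) 2-1 → violates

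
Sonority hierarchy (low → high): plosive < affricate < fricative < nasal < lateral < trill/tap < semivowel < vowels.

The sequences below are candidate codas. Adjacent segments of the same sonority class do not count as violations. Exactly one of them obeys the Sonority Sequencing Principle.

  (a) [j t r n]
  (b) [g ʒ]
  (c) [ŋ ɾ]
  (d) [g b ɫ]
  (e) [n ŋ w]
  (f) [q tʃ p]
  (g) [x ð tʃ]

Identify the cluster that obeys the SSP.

g

(a) 7-1-6-4 → violates
(b) 1-3 → violates
(c) 4-6 → violates
(d) 1-1-5 → violates
(e) 4-4-7 → violates
(f) 1-2-1 → violates
(g) 3-3-2 → obeys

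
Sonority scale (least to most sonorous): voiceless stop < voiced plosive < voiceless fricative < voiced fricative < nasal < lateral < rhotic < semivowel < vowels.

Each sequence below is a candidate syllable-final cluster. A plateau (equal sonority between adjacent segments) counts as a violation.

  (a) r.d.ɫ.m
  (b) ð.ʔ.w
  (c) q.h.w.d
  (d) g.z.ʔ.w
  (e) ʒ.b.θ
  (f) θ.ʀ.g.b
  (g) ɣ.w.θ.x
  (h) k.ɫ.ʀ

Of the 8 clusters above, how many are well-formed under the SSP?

(a) sonority 7-2-6-5: ill-formed.
(b) sonority 4-1-8: ill-formed.
(c) sonority 1-3-8-2: ill-formed.
(d) sonority 2-4-1-8: ill-formed.
(e) sonority 4-2-3: ill-formed.
(f) sonority 3-7-2-2: ill-formed.
(g) sonority 4-8-3-3: ill-formed.
(h) sonority 1-6-7: ill-formed.

0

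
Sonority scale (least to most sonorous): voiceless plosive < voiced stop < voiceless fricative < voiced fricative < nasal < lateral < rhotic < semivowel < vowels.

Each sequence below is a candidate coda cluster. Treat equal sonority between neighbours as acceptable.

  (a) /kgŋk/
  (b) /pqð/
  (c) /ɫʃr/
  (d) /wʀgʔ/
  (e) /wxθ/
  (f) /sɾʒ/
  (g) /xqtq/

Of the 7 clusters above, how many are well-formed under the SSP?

3

(a) 1-2-5-1 → violates
(b) 1-1-4 → violates
(c) 6-3-7 → violates
(d) 8-7-2-1 → obeys
(e) 8-3-3 → obeys
(f) 3-7-4 → violates
(g) 3-1-1-1 → obeys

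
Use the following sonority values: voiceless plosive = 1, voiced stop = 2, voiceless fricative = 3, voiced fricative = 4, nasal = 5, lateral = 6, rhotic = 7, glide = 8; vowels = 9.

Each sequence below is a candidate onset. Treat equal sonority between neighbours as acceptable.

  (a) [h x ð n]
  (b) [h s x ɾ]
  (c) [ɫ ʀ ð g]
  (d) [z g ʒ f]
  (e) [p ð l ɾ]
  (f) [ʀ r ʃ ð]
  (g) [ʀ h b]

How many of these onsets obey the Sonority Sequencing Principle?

(a) sonority 3-3-4-5: well-formed.
(b) sonority 3-3-3-7: well-formed.
(c) sonority 6-7-4-2: ill-formed.
(d) sonority 4-2-4-3: ill-formed.
(e) sonority 1-4-6-7: well-formed.
(f) sonority 7-7-3-4: ill-formed.
(g) sonority 7-3-2: ill-formed.

3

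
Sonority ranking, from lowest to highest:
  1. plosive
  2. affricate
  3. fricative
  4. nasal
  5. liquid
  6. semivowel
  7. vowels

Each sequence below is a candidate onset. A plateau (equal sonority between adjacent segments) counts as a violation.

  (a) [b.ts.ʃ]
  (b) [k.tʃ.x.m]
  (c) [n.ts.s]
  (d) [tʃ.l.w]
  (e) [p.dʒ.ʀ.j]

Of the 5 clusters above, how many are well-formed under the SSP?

4

(a) sonority 1-2-3: well-formed.
(b) sonority 1-2-3-4: well-formed.
(c) sonority 4-2-3: ill-formed.
(d) sonority 2-5-6: well-formed.
(e) sonority 1-2-5-6: well-formed.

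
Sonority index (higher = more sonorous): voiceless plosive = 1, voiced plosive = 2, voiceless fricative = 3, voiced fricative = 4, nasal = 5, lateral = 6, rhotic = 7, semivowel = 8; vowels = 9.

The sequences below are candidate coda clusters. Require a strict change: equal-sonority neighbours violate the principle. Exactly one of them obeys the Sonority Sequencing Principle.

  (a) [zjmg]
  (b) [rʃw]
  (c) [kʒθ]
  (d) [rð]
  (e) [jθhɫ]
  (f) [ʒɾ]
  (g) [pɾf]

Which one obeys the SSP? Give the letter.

d

(a) [zjmg]: profile 4-8-5-2 — violates.
(b) [rʃw]: profile 7-3-8 — violates.
(c) [kʒθ]: profile 1-4-3 — violates.
(d) [rð]: profile 7-4 — obeys.
(e) [jθhɫ]: profile 8-3-3-6 — violates.
(f) [ʒɾ]: profile 4-7 — violates.
(g) [pɾf]: profile 1-7-3 — violates.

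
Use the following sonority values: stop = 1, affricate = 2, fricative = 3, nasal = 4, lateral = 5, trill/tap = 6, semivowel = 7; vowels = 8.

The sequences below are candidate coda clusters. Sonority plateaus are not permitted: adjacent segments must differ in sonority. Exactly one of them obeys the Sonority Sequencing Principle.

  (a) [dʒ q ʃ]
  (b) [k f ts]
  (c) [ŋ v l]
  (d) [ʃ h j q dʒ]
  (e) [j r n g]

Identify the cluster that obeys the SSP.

(a) 2-1-3 → violates
(b) 1-3-2 → violates
(c) 4-3-5 → violates
(d) 3-3-7-1-2 → violates
(e) 7-6-4-1 → obeys

e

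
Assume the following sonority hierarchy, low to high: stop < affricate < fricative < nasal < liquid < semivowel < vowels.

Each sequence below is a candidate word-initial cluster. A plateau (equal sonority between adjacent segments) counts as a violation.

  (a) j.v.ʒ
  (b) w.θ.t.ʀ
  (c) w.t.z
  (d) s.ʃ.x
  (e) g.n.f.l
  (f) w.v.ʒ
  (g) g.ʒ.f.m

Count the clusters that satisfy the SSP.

(a) 6-3-3 → violates
(b) 6-3-1-5 → violates
(c) 6-1-3 → violates
(d) 3-3-3 → violates
(e) 1-4-3-5 → violates
(f) 6-3-3 → violates
(g) 1-3-3-4 → violates

0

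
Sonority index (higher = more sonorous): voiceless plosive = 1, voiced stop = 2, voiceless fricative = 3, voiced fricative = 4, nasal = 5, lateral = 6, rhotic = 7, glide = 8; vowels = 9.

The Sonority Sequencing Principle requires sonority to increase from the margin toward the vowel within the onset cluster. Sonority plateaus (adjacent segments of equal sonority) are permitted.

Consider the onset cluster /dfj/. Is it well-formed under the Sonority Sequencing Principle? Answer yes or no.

yes

/d/ — voiced stop, sonority 2.
/f/ — voiceless fricative, sonority 3.
/j/ — glide, sonority 8.
The profile 2-3-8 strictly rises, so the onset cluster satisfies the SSP.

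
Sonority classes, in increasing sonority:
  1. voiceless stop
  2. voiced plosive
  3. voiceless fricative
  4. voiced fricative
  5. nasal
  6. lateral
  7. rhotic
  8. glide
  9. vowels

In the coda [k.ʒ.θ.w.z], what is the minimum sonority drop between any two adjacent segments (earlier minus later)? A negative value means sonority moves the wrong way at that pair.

/k/ is a voiceless stop (sonority 1).
/ʒ/ is a voiced fricative (sonority 4).
/θ/ is a voiceless fricative (sonority 3).
/w/ is a glide (sonority 8).
/z/ is a voiced fricative (sonority 4).
/k/→/ʒ/: change -3.
/ʒ/→/θ/: change +1.
/θ/→/w/: change -5.
/w/→/z/: change +4.
Minimum = -5.

-5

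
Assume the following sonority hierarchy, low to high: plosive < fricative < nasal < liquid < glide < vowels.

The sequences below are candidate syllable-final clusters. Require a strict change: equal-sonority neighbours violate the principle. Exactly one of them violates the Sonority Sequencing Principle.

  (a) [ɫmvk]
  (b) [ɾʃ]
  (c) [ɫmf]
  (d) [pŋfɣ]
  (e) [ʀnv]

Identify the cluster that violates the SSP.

(a) [ɫmvk]: profile 4-3-2-1 — obeys.
(b) [ɾʃ]: profile 4-2 — obeys.
(c) [ɫmf]: profile 4-3-2 — obeys.
(d) [pŋfɣ]: profile 1-3-2-2 — violates.
(e) [ʀnv]: profile 4-3-2 — obeys.

d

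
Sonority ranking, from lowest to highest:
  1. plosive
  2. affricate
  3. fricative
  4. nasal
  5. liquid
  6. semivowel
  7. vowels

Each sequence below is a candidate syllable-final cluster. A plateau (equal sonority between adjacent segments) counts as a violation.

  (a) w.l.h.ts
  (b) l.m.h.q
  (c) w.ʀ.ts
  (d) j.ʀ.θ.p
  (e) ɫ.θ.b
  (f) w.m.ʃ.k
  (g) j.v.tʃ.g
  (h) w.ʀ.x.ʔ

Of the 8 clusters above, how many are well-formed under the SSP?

8

(a) 6-5-3-2 → obeys
(b) 5-4-3-1 → obeys
(c) 6-5-2 → obeys
(d) 6-5-3-1 → obeys
(e) 5-3-1 → obeys
(f) 6-4-3-1 → obeys
(g) 6-3-2-1 → obeys
(h) 6-5-3-1 → obeys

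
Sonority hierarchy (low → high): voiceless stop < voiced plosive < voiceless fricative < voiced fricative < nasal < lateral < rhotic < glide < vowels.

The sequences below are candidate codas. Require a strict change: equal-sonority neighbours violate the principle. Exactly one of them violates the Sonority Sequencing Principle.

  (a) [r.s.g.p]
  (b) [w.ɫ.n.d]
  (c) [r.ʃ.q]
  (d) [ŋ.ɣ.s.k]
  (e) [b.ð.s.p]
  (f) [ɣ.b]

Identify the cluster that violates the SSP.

(a) sonority 7-3-2-1: well-formed.
(b) sonority 8-6-5-2: well-formed.
(c) sonority 7-3-1: well-formed.
(d) sonority 5-4-3-1: well-formed.
(e) sonority 2-4-3-1: ill-formed.
(f) sonority 4-2: well-formed.

e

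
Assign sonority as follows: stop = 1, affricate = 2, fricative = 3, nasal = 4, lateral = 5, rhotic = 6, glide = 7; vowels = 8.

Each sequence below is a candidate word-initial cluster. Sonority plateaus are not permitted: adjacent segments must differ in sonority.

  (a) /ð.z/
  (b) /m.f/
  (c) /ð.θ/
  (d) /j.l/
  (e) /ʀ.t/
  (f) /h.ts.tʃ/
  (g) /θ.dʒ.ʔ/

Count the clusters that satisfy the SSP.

0

(a) /ð.z/: profile 3-3 — violates.
(b) /m.f/: profile 4-3 — violates.
(c) /ð.θ/: profile 3-3 — violates.
(d) /j.l/: profile 7-5 — violates.
(e) /ʀ.t/: profile 6-1 — violates.
(f) /h.ts.tʃ/: profile 3-2-2 — violates.
(g) /θ.dʒ.ʔ/: profile 3-2-1 — violates.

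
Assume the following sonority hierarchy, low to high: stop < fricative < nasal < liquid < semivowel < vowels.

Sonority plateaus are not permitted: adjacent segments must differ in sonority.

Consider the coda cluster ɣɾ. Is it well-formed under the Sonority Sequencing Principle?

/ɣ/ — fricative, sonority 2.
/ɾ/ — liquid, sonority 4.
The profile is 2-4. Between /ɣ/ (2) and /ɾ/ (4) sonority does not fall, so the cluster violates the SSP.

no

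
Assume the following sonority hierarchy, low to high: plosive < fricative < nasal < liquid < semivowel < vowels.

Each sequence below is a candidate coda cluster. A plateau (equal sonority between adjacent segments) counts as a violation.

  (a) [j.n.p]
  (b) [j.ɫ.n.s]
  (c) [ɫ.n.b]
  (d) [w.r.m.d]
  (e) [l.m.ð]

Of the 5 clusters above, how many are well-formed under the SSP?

5

(a) [j.n.p]: profile 5-3-1 — obeys.
(b) [j.ɫ.n.s]: profile 5-4-3-2 — obeys.
(c) [ɫ.n.b]: profile 4-3-1 — obeys.
(d) [w.r.m.d]: profile 5-4-3-1 — obeys.
(e) [l.m.ð]: profile 4-3-2 — obeys.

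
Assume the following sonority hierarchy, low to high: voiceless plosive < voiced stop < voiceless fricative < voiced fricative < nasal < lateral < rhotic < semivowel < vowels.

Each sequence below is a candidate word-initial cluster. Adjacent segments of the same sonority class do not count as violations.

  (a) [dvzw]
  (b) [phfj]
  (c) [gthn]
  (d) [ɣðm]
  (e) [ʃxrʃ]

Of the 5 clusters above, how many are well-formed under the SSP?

(a) sonority 2-4-4-8: well-formed.
(b) sonority 1-3-3-8: well-formed.
(c) sonority 2-1-3-5: ill-formed.
(d) sonority 4-4-5: well-formed.
(e) sonority 3-3-7-3: ill-formed.

3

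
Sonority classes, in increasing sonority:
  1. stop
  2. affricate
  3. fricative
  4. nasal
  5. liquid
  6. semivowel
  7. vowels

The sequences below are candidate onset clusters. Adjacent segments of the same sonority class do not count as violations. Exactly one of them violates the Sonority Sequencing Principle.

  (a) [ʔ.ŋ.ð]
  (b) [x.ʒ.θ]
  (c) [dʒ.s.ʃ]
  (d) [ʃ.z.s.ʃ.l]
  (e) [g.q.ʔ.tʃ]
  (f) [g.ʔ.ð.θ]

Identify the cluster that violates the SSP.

(a) 1-4-3 → violates
(b) 3-3-3 → obeys
(c) 2-3-3 → obeys
(d) 3-3-3-3-5 → obeys
(e) 1-1-1-2 → obeys
(f) 1-1-3-3 → obeys

a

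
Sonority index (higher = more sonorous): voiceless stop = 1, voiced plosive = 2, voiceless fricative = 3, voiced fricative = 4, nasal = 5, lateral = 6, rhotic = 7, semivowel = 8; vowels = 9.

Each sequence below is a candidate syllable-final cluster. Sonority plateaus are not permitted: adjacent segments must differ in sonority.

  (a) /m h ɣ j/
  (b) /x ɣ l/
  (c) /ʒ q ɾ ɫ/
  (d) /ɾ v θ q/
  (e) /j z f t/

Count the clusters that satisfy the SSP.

2

(a) /m h ɣ j/: profile 5-3-4-8 — violates.
(b) /x ɣ l/: profile 3-4-6 — violates.
(c) /ʒ q ɾ ɫ/: profile 4-1-7-6 — violates.
(d) /ɾ v θ q/: profile 7-4-3-1 — obeys.
(e) /j z f t/: profile 8-4-3-1 — obeys.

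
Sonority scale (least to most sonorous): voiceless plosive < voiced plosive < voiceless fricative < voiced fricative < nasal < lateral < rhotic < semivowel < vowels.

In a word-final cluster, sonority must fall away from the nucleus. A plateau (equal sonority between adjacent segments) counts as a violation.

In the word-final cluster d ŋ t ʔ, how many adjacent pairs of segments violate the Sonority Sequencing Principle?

/d/ — voiced plosive, sonority 2.
/ŋ/ — nasal, sonority 5.
/t/ — voiceless plosive, sonority 1.
/ʔ/ — voiceless plosive, sonority 1.
/d/→/ŋ/: 2→5 (does not fall) — violation.
/ŋ/→/t/: 5→1 (falls) — ok.
/t/→/ʔ/: 1→1 (plateau) — violation.

2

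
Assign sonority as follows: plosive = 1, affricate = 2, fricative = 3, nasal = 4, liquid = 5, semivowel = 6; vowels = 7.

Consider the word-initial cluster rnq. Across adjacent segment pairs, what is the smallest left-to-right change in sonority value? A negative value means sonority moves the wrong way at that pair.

-3

/r/: liquid = 5.
/n/: nasal = 4.
/q/: plosive = 1.
/r/→/n/: change -1.
/n/→/q/: change -3.
Minimum = -3.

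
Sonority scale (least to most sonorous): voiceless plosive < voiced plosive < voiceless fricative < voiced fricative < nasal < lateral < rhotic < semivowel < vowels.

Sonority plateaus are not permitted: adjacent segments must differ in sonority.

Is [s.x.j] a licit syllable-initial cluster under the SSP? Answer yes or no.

/s/: voiceless fricative = 3.
/x/: voiceless fricative = 3.
/j/: semivowel = 8.
The profile is 3-3-8. Between /s/ (3) and /x/ (3) sonority does not rise, so the cluster violates the SSP.

no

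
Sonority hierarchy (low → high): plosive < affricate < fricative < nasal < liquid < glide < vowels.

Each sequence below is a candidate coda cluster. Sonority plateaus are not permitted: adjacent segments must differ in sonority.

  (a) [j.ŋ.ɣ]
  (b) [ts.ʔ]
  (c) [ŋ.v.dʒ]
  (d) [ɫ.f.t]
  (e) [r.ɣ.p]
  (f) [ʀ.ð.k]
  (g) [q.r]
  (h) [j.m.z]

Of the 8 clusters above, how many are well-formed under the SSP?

7

(a) 6-4-3 → obeys
(b) 2-1 → obeys
(c) 4-3-2 → obeys
(d) 5-3-1 → obeys
(e) 5-3-1 → obeys
(f) 5-3-1 → obeys
(g) 1-5 → violates
(h) 6-4-3 → obeys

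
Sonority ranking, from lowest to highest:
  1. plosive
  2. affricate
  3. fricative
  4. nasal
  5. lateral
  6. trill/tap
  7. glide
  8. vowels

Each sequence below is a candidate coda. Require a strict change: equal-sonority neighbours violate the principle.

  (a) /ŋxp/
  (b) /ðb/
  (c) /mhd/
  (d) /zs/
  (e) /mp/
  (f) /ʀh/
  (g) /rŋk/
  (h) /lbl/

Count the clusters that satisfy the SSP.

6

(a) sonority 4-3-1: well-formed.
(b) sonority 3-1: well-formed.
(c) sonority 4-3-1: well-formed.
(d) sonority 3-3: ill-formed.
(e) sonority 4-1: well-formed.
(f) sonority 6-3: well-formed.
(g) sonority 6-4-1: well-formed.
(h) sonority 5-1-5: ill-formed.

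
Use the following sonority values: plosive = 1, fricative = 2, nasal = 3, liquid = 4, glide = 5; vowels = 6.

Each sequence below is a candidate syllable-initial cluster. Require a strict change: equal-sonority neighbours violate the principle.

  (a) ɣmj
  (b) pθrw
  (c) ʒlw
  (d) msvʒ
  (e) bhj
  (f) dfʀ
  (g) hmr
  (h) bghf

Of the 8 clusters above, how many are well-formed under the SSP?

6

(a) ɣmj: profile 2-3-5 — obeys.
(b) pθrw: profile 1-2-4-5 — obeys.
(c) ʒlw: profile 2-4-5 — obeys.
(d) msvʒ: profile 3-2-2-2 — violates.
(e) bhj: profile 1-2-5 — obeys.
(f) dfʀ: profile 1-2-4 — obeys.
(g) hmr: profile 2-3-4 — obeys.
(h) bghf: profile 1-1-2-2 — violates.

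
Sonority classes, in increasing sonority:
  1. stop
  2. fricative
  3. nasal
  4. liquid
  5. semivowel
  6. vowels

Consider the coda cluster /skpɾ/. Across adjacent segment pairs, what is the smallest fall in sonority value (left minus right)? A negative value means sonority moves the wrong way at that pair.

/s/ is a fricative (sonority 2).
/k/ is a stop (sonority 1).
/p/ is a stop (sonority 1).
/ɾ/ is a liquid (sonority 4).
/s/→/k/: change +1.
/k/→/p/: change +0.
/p/→/ɾ/: change -3.
Minimum = -3.

-3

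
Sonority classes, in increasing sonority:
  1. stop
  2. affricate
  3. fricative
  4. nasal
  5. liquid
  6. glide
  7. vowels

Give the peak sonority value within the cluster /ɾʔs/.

5

/ɾ/ is a liquid (sonority 5).
/ʔ/ is a stop (sonority 1).
/s/ is a fricative (sonority 3).
The maximum is 5.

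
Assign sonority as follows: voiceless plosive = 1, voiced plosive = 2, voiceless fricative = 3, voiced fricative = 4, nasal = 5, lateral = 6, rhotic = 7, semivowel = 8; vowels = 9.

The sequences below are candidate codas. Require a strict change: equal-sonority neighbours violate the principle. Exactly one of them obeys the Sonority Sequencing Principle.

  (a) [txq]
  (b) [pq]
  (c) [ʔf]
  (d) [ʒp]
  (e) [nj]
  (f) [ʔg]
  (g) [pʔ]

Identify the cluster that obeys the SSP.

(a) [txq]: profile 1-3-1 — violates.
(b) [pq]: profile 1-1 — violates.
(c) [ʔf]: profile 1-3 — violates.
(d) [ʒp]: profile 4-1 — obeys.
(e) [nj]: profile 5-8 — violates.
(f) [ʔg]: profile 1-2 — violates.
(g) [pʔ]: profile 1-1 — violates.

d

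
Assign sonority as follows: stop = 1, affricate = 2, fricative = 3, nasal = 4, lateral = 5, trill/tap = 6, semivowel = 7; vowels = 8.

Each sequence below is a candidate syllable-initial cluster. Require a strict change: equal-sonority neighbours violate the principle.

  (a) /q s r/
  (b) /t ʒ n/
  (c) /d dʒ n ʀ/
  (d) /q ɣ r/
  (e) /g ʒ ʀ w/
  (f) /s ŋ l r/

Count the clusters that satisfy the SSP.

(a) /q s r/: profile 1-3-6 — obeys.
(b) /t ʒ n/: profile 1-3-4 — obeys.
(c) /d dʒ n ʀ/: profile 1-2-4-6 — obeys.
(d) /q ɣ r/: profile 1-3-6 — obeys.
(e) /g ʒ ʀ w/: profile 1-3-6-7 — obeys.
(f) /s ŋ l r/: profile 3-4-5-6 — obeys.

6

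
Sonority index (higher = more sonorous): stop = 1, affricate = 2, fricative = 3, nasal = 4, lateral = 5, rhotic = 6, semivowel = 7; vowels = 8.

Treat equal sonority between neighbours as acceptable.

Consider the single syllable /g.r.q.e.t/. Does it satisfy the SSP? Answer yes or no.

Onset: /g/ is a stop (sonority 1), /r/ is a rhotic (sonority 6), /q/ is a stop (sonority 1); then the nucleus /e/ (sonority 8).
Onset profile 1-6-1-8 — does not rise throughout.
Coda: /t/ is a stop (sonority 1).
Coda profile 8-1 — falls from the nucleus.

no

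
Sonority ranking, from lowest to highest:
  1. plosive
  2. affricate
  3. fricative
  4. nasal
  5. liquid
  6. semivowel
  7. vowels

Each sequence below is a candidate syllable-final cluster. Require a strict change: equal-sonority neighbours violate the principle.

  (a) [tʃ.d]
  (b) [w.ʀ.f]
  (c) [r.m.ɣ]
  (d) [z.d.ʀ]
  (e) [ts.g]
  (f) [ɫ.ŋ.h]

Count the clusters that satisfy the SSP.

(a) [tʃ.d]: profile 2-1 — obeys.
(b) [w.ʀ.f]: profile 6-5-3 — obeys.
(c) [r.m.ɣ]: profile 5-4-3 — obeys.
(d) [z.d.ʀ]: profile 3-1-5 — violates.
(e) [ts.g]: profile 2-1 — obeys.
(f) [ɫ.ŋ.h]: profile 5-4-3 — obeys.

5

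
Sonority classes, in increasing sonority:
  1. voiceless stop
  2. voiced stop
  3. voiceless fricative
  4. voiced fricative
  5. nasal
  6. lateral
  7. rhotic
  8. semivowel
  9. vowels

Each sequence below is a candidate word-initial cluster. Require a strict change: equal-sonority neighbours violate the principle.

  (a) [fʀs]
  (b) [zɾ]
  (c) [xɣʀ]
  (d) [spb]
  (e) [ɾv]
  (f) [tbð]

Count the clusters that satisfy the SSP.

(a) sonority 3-7-3: ill-formed.
(b) sonority 4-7: well-formed.
(c) sonority 3-4-7: well-formed.
(d) sonority 3-1-2: ill-formed.
(e) sonority 7-4: ill-formed.
(f) sonority 1-2-4: well-formed.

3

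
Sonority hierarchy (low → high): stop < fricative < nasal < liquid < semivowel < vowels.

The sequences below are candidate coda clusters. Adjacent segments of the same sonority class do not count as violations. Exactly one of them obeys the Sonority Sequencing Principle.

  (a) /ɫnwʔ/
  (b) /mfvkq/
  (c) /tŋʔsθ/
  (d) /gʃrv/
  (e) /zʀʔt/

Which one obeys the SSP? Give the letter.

b

(a) 4-3-5-1 → violates
(b) 3-2-2-1-1 → obeys
(c) 1-3-1-2-2 → violates
(d) 1-2-4-2 → violates
(e) 2-4-1-1 → violates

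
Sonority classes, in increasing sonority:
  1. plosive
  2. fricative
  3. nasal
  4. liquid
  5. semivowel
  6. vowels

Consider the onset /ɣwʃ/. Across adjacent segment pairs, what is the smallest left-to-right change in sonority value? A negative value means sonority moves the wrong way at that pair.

/ɣ/ is a fricative (sonority 2).
/w/ is a semivowel (sonority 5).
/ʃ/ is a fricative (sonority 2).
/ɣ/→/w/: change +3.
/w/→/ʃ/: change -3.
Minimum = -3.

-3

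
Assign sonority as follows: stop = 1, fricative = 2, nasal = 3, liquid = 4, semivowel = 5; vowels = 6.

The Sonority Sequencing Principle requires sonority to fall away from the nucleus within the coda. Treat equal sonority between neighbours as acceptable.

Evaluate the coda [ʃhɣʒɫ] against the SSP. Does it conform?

no

/ʃ/ — fricative, sonority 2.
/h/ — fricative, sonority 2.
/ɣ/ — fricative, sonority 2.
/ʒ/ — fricative, sonority 2.
/ɫ/ — liquid, sonority 4.
The profile is 2-2-2-2-4. Between /ʒ/ (2) and /ɫ/ (4) sonority does not fall, so the cluster violates the SSP.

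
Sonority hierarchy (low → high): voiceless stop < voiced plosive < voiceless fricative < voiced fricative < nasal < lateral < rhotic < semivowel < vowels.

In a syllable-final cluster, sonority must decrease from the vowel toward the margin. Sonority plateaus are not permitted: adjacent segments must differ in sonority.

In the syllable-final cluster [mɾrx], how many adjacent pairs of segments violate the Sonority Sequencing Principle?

2

/m/ — nasal, sonority 5.
/ɾ/ — rhotic, sonority 7.
/r/ — rhotic, sonority 7.
/x/ — voiceless fricative, sonority 3.
/m/→/ɾ/: 5→7 (does not fall) — violation.
/ɾ/→/r/: 7→7 (plateau) — violation.
/r/→/x/: 7→3 (falls) — ok.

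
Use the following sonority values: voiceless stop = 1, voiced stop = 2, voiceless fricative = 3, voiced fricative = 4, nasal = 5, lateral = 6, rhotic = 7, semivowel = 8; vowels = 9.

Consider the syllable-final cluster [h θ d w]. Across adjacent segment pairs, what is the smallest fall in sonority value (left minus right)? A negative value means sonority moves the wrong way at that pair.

/h/ — voiceless fricative, sonority 3.
/θ/ — voiceless fricative, sonority 3.
/d/ — voiced stop, sonority 2.
/w/ — semivowel, sonority 8.
/h/→/θ/: change +0.
/θ/→/d/: change +1.
/d/→/w/: change -6.
Minimum = -6.

-6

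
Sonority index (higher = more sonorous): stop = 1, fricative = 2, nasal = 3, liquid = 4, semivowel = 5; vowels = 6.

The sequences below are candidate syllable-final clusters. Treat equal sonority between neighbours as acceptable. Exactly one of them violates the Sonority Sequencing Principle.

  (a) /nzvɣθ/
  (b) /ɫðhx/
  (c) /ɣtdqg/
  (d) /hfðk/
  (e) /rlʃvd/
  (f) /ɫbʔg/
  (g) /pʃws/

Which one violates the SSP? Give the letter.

g

(a) 3-2-2-2-2 → obeys
(b) 4-2-2-2 → obeys
(c) 2-1-1-1-1 → obeys
(d) 2-2-2-1 → obeys
(e) 4-4-2-2-1 → obeys
(f) 4-1-1-1 → obeys
(g) 1-2-5-2 → violates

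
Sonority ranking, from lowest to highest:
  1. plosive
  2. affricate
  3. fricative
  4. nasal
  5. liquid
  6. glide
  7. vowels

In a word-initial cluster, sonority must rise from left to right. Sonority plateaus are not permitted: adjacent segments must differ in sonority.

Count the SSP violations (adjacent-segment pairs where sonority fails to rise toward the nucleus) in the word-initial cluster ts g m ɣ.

2

/ts/ is an affricate (sonority 2).
/g/ is a plosive (sonority 1).
/m/ is a nasal (sonority 4).
/ɣ/ is a fricative (sonority 3).
/ts/→/g/: 2→1 (does not rise) — violation.
/g/→/m/: 1→4 (rises) — ok.
/m/→/ɣ/: 4→3 (does not rise) — violation.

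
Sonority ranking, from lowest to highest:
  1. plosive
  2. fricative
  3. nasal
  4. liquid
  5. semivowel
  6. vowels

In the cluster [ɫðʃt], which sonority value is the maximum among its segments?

/ɫ/: liquid = 4.
/ð/: fricative = 2.
/ʃ/: fricative = 2.
/t/: plosive = 1.
The maximum is 4.

4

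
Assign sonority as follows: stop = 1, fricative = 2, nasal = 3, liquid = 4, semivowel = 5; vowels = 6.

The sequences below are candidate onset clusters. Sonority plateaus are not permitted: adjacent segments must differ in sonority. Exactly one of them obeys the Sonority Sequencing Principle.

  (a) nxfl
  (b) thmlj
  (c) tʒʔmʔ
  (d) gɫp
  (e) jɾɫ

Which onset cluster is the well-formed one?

b

(a) nxfl: profile 3-2-2-4 — violates.
(b) thmlj: profile 1-2-3-4-5 — obeys.
(c) tʒʔmʔ: profile 1-2-1-3-1 — violates.
(d) gɫp: profile 1-4-1 — violates.
(e) jɾɫ: profile 5-4-4 — violates.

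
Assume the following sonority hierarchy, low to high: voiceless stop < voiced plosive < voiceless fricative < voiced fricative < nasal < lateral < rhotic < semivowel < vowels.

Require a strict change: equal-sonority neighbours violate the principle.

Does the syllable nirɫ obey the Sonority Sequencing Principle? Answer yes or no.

yes

Onset: /n/ is a nasal (sonority 5); then the nucleus /i/ (sonority 9).
Onset profile 5-9 — rises to the nucleus.
Coda: /r/ is a rhotic (sonority 7), /ɫ/ is a lateral (sonority 6).
Coda profile 9-7-6 — falls from the nucleus.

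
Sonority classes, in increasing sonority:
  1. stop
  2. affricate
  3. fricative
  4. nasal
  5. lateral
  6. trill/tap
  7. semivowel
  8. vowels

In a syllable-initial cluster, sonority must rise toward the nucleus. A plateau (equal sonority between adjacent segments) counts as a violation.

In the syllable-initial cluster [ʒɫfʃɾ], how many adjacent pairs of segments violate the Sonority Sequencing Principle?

/ʒ/ — fricative, sonority 3.
/ɫ/ — lateral, sonority 5.
/f/ — fricative, sonority 3.
/ʃ/ — fricative, sonority 3.
/ɾ/ — trill/tap, sonority 6.
/ʒ/→/ɫ/: 3→5 (rises) — ok.
/ɫ/→/f/: 5→3 (does not rise) — violation.
/f/→/ʃ/: 3→3 (plateau) — violation.
/ʃ/→/ɾ/: 3→6 (rises) — ok.

2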